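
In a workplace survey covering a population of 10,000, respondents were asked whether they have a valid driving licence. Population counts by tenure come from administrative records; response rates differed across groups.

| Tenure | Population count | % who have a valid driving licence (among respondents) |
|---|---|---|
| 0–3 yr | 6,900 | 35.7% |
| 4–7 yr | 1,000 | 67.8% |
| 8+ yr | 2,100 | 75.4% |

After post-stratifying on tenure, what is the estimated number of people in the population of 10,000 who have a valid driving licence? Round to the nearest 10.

Apply each group's respondent rate to its population count:
  0–3 yr: 6,900 × 35.7% = 2463.3
  4–7 yr: 1,000 × 67.8% = 678
  8+ yr: 2,100 × 75.4% = 1583.4
Estimated total = 4724.7 → 4,720.

4,720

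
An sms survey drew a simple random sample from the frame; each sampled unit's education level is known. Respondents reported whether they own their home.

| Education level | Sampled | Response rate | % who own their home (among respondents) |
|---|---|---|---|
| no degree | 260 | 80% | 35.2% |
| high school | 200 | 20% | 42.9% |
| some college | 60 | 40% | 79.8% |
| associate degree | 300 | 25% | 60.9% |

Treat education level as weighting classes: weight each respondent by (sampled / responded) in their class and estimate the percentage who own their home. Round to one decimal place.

Weighting each respondent by the inverse class response rate inflates each class back to its sampled size, so the class weight is n_sampled:
  no degree: 260 × 35.2 = 9152
  high school: 200 × 42.9 = 8580
  some college: 60 × 79.8 = 4788
  associate degree: 300 × 60.9 = 18,270
Adjusted estimate = 40,790 / 820 = 49.7439 → 49.7%.

49.7%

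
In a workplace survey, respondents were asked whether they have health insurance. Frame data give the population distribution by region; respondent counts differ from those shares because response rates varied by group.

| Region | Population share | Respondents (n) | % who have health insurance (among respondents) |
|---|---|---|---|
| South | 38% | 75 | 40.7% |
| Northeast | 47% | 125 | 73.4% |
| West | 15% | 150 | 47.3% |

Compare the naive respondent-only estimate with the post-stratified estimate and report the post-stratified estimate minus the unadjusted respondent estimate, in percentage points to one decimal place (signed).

Without adjustment, the pooled respondent share is:
  (75/350)×40.7 + (125/350)×73.4 + (150/350)×47.3 = 55.2071%
Post-stratified estimate weights by population shares:
  0.38×40.7 + 0.47×73.4 + 0.15×47.3 = 57.059%
Difference = 57.059 − 55.2071 = 1.8519 pp.

+1.9 percentage points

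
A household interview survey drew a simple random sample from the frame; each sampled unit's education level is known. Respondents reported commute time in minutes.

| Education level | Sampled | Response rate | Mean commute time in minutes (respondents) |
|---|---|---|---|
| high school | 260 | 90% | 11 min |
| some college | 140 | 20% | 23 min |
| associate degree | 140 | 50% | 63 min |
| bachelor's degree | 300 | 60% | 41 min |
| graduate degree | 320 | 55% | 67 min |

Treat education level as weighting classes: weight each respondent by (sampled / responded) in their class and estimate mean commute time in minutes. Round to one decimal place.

41.9

Each respondent's weight = sampled/responded in their class; summing within a class gives n_sampled, so:
  high school: 260 × 11 = 2860
  some college: 140 × 23 = 3220
  associate degree: 140 × 63 = 8820
  bachelor's degree: 300 × 41 = 12,300
  graduate degree: 320 × 67 = 21,440
Adjusted estimate = 48,640 / 1,160 = 41.931 → 41.9.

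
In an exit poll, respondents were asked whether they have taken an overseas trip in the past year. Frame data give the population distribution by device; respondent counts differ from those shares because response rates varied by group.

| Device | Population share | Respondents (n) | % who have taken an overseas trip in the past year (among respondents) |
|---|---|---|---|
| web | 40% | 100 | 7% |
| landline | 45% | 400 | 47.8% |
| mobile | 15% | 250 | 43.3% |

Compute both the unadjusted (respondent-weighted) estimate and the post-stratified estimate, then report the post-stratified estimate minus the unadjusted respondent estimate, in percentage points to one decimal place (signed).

-10.1 percentage points

Naive respondent-only estimate (weights = respondent counts):
  (100/750)×7 + (400/750)×47.8 + (250/750)×43.3 = 40.86%
Post-stratified estimate weights by population shares:
  0.4×7 + 0.45×47.8 + 0.15×43.3 = 30.805%
Difference = 30.805 − 40.86 = -10.055 pp.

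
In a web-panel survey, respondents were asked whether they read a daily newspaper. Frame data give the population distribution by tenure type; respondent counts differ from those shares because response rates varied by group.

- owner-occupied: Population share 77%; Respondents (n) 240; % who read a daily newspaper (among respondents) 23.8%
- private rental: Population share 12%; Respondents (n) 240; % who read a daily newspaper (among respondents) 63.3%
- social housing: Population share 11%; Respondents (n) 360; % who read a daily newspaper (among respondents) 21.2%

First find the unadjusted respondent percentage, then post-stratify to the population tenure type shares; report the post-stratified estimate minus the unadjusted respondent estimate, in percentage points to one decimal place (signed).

-5.7 percentage points

Without adjustment, the pooled respondent share is:
  (240/840)×23.8 + (240/840)×63.3 + (360/840)×21.2 = 33.9714%
Post-stratifying to population shares instead:
  0.77×23.8 + 0.12×63.3 + 0.11×21.2 = 28.254%
Difference = 28.254 − 33.9714 = -5.7174 pp.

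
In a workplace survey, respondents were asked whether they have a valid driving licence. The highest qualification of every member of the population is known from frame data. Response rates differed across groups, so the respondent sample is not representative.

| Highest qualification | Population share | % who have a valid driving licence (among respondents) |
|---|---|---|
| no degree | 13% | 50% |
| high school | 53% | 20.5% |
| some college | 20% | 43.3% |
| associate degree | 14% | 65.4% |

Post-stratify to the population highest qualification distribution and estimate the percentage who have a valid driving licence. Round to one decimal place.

Each cell contributes population-share × respondent value:
  no degree: 0.13 × 50 = 6.5
  high school: 0.53 × 20.5 = 10.865
  some college: 0.2 × 43.3 = 8.66
  associate degree: 0.14 × 65.4 = 9.156
Post-stratified estimate = 35.181 → 35.2%.

35.2%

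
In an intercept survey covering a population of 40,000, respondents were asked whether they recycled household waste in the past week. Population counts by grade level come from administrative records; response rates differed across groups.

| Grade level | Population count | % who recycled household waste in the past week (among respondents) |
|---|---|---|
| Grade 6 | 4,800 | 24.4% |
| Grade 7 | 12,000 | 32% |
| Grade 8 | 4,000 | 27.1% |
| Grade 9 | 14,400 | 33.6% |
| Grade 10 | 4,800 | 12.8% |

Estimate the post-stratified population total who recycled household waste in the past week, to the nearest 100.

Apply each group's respondent rate to its population count:
  Grade 6: 4,800 × 24.4% = 1171.2
  Grade 7: 12,000 × 32% = 3840
  Grade 8: 4,000 × 27.1% = 1084
  Grade 9: 14,400 × 33.6% = 4838.4
  Grade 10: 4,800 × 12.8% = 614.4
Estimated total = 11,548 → 11,500.

11,500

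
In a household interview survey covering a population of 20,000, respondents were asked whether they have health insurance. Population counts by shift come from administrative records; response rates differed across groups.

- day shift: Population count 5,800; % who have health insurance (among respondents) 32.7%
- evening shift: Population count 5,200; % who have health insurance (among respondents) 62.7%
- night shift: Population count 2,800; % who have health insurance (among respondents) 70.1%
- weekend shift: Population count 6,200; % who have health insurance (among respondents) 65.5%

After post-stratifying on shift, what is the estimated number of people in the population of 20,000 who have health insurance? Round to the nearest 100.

11,200

Apply each group's respondent rate to its population count:
  day shift: 5,800 × 32.7% = 1896.6
  evening shift: 5,200 × 62.7% = 3260.4
  night shift: 2,800 × 70.1% = 1962.8
  weekend shift: 6,200 × 65.5% = 4061
Estimated total = 11180.8 → 11,200.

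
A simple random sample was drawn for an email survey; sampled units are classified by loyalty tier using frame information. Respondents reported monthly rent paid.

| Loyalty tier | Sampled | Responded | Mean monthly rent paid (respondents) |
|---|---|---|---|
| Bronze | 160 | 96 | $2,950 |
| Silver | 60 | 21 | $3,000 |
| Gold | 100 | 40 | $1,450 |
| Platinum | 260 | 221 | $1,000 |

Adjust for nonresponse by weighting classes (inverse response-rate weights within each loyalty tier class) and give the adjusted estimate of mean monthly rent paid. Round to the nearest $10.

$1,820

Class response rates: Bronze 96/160 = 60%, Silver 21/60 = 35%, Gold 40/100 = 40%, Platinum 221/260 = 85%.
Each respondent's weight = sampled/responded in their class; summing within a class gives n_sampled, so:
  Bronze: 160 × 2950 = 472,000
  Silver: 60 × 3000 = 180,000
  Gold: 100 × 1450 = 145,000
  Platinum: 260 × 1000 = 260,000
Adjusted estimate = 1,057,000 / 580 = 1822.41 → $1,820.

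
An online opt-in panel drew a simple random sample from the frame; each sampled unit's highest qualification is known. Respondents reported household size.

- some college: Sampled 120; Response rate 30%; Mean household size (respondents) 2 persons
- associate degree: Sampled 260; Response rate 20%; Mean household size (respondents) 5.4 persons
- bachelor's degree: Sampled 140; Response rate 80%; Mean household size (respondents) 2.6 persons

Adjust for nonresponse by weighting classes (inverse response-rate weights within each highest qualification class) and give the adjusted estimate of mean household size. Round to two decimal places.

Inverse-response-rate weighting restores each class to its sampled count, so class totals weight by n_sampled:
  some college: 120 × 2 = 240
  associate degree: 260 × 5.4 = 1404
  bachelor's degree: 140 × 2.6 = 364
Adjusted estimate = 2008 / 520 = 3.86154 → 3.86.

3.86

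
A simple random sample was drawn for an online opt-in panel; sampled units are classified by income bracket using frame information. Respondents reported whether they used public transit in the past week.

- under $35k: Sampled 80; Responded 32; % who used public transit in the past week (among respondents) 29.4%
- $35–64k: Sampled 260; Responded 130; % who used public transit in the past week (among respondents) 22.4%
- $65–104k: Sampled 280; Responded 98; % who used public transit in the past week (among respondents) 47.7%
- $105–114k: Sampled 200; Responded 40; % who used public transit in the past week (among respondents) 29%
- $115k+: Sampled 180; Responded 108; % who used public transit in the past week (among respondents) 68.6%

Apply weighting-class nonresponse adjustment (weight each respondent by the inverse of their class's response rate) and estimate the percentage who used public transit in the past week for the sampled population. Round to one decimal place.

Class response rates: under $35k 32/80 = 40%, $35–64k 130/260 = 50%, $65–104k 98/280 = 35%, $105–114k 40/200 = 20%, $115k+ 108/180 = 60%.
Each respondent's weight = sampled/responded in their class; summing within a class gives n_sampled, so:
  under $35k: 80 × 29.4 = 2352
  $35–64k: 260 × 22.4 = 5824
  $65–104k: 280 × 47.7 = 13,356
  $105–114k: 200 × 29 = 5800
  $115k+: 180 × 68.6 = 12348
Adjusted estimate = 39,680 / 1,000 = 39.68 → 39.7%.

39.7%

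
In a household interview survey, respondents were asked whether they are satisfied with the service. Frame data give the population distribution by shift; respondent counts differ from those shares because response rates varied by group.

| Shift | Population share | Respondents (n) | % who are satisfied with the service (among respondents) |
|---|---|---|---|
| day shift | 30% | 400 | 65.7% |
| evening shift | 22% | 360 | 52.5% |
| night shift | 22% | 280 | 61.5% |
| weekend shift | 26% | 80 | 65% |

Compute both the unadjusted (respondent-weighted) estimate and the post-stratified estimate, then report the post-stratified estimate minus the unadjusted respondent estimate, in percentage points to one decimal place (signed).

Unadjusted (pooled respondent) estimate weights by respondent counts:
  (400/1120)×65.7 + (360/1120)×52.5 + (280/1120)×61.5 + (80/1120)×65 = 60.3571%
Post-stratified estimate weights by population shares:
  0.3×65.7 + 0.22×52.5 + 0.22×61.5 + 0.26×65 = 61.69%
Difference = 61.69 − 60.3571 = 1.3329 pp.

+1.3 percentage points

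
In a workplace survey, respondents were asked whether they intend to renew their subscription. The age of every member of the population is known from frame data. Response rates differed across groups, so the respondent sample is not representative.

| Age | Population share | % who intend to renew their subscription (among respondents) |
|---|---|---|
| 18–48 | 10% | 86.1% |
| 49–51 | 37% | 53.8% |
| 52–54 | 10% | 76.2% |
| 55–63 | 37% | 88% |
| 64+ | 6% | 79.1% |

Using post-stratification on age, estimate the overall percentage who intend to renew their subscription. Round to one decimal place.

73.4%

Each cell contributes population-share × respondent value:
  18–48: 0.1 × 86.1 = 8.61
  49–51: 0.37 × 53.8 = 19.906
  52–54: 0.1 × 76.2 = 7.62
  55–63: 0.37 × 88 = 32.56
  64+: 0.06 × 79.1 = 4.746
Post-stratified estimate = 73.442 → 73.4%.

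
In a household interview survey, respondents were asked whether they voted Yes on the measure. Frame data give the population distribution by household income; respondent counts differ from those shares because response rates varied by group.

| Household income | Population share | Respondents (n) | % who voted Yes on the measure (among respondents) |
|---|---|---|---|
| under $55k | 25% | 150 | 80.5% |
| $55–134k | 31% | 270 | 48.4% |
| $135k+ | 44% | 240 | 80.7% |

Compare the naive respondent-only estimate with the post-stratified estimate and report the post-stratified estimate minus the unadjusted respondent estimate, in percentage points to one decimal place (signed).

+3.2 percentage points

Unadjusted (pooled respondent) estimate weights by respondent counts:
  (150/660)×80.5 + (270/660)×48.4 + (240/660)×80.7 = 67.4409%
Post-stratifying to population shares instead:
  0.25×80.5 + 0.31×48.4 + 0.44×80.7 = 70.637%
Difference = 70.637 − 67.4409 = 3.1961 pp.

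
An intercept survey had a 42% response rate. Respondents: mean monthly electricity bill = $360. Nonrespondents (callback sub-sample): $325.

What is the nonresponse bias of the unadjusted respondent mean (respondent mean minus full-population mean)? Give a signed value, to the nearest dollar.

+$20

Nonresponse fraction = 1 − 0.42 = 0.58.
Bias = (nonresponse fraction) × (respondent mean − nonrespondent mean)
     = 0.58 × (360 − 325) = 0.58 × 35 = 20.3.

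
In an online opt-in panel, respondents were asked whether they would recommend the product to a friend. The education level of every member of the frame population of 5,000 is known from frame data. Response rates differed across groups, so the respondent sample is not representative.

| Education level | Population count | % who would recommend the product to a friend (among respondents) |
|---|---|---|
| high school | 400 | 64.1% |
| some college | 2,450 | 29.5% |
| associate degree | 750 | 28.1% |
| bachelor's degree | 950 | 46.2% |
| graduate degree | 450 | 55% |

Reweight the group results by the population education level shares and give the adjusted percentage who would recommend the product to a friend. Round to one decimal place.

37.5%

Post-stratification weights by population share, not respondent share:
  high school: (400/5,000) × 64.1 = 5.128
  some college: (2,450/5,000) × 29.5 = 14.455
  associate degree: (750/5,000) × 28.1 = 4.215
  bachelor's degree: (950/5,000) × 46.2 = 8.778
  graduate degree: (450/5,000) × 55 = 4.95
Post-stratified estimate = 37.526 → 37.5%.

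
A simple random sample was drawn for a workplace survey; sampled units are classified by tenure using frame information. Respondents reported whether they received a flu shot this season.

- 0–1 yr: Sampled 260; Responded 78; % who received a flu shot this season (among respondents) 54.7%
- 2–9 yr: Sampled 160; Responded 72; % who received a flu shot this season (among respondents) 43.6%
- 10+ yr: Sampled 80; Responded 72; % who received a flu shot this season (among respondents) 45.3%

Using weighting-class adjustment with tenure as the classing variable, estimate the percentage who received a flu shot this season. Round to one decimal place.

49.6%

Class response rates: 0–1 yr 78/260 = 30%, 2–9 yr 72/160 = 45%, 10+ yr 72/80 = 90%.
Inverse-response-rate weighting restores each class to its sampled count, so class totals weight by n_sampled:
  0–1 yr: 260 × 54.7 = 14,222
  2–9 yr: 160 × 43.6 = 6976
  10+ yr: 80 × 45.3 = 3624
Adjusted estimate = 24,822 / 500 = 49.644 → 49.6%.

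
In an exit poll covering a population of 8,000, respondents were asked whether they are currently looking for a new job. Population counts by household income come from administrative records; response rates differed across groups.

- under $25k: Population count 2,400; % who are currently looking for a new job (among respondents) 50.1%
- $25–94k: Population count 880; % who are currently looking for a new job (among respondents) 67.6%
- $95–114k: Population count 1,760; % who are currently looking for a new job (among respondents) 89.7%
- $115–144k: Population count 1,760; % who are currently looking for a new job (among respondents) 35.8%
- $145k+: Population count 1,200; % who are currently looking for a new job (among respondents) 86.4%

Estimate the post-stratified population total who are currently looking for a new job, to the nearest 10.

Each cell contributes its population count × the respondent rate:
  under $25k: 2,400 × 50.1% = 1202.4
  $25–94k: 880 × 67.6% = 594.88
  $95–114k: 1,760 × 89.7% = 1578.72
  $115–144k: 1,760 × 35.8% = 630.08
  $145k+: 1,200 × 86.4% = 1036.8
Estimated total = 5042.88 → 5,040.

5,040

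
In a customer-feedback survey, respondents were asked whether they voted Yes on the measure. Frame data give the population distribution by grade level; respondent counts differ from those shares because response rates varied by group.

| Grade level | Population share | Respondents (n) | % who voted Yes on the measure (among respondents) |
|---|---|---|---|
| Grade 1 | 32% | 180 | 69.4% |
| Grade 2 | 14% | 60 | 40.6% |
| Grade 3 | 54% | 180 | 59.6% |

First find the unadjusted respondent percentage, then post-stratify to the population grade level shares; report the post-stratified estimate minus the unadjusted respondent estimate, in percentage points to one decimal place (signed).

-1.0 percentage points

Unadjusted (pooled respondent) estimate weights by respondent counts:
  (180/420)×69.4 + (60/420)×40.6 + (180/420)×59.6 = 61.0857%
Post-stratifying to population shares instead:
  0.32×69.4 + 0.14×40.6 + 0.54×59.6 = 60.076%
Difference = 60.076 − 61.0857 = -1.0097 pp.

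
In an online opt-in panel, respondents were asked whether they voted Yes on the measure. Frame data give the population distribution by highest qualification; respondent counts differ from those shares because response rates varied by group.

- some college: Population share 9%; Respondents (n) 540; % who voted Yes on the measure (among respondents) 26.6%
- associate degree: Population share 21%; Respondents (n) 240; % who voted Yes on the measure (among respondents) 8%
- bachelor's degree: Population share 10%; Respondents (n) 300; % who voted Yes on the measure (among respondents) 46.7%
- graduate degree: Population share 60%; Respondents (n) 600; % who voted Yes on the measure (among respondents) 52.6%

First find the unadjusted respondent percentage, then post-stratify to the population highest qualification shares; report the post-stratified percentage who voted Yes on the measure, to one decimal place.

Naive respondent-only estimate (weights = respondent counts):
  (540/1680)×26.6 + (240/1680)×8 + (300/1680)×46.7 + (600/1680)×52.6 = 36.8179%
Reweighting by population highest qualification shares:
  0.09×26.6 + 0.21×8 + 0.1×46.7 + 0.6×52.6 = 40.304%

40.3%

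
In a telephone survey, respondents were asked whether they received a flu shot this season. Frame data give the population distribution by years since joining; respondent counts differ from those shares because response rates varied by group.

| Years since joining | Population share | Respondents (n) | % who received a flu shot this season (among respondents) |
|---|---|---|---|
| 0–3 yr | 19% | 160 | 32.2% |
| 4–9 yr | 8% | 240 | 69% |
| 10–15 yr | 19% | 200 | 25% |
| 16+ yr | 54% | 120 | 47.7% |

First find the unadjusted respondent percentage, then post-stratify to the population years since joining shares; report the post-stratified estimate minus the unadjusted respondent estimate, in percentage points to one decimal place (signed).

Without adjustment, the pooled respondent share is:
  (160/720)×32.2 + (240/720)×69 + (200/720)×25 + (120/720)×47.7 = 45.05%
Reweighting by population years since joining shares:
  0.19×32.2 + 0.08×69 + 0.19×25 + 0.54×47.7 = 42.146%
Difference = 42.146 − 45.05 = -2.904 pp.

-2.9 percentage points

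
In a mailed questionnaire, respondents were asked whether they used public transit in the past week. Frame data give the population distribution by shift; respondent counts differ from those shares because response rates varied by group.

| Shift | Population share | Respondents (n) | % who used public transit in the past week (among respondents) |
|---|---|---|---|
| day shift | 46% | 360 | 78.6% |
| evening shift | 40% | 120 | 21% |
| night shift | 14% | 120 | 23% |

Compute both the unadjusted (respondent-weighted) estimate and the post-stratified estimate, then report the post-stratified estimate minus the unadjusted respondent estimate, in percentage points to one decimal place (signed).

-8.2 percentage points

Without adjustment, the pooled respondent share is:
  (360/600)×78.6 + (120/600)×21 + (120/600)×23 = 55.96%
Reweighting by population shift shares:
  0.46×78.6 + 0.4×21 + 0.14×23 = 47.776%
Difference = 47.776 − 55.96 = -8.184 pp.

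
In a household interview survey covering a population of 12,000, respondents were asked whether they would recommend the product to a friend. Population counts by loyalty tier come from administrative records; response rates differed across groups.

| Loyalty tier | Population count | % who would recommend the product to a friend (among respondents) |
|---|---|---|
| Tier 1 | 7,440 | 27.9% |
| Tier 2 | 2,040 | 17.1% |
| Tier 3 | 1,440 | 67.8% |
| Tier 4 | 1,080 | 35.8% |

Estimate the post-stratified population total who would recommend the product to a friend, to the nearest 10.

Each cell contributes its population count × the respondent rate:
  Tier 1: 7,440 × 27.9% = 2075.76
  Tier 2: 2,040 × 17.1% = 348.84
  Tier 3: 1,440 × 67.8% = 976.32
  Tier 4: 1,080 × 35.8% = 386.64
Estimated total = 3787.56 → 3,790.

3,790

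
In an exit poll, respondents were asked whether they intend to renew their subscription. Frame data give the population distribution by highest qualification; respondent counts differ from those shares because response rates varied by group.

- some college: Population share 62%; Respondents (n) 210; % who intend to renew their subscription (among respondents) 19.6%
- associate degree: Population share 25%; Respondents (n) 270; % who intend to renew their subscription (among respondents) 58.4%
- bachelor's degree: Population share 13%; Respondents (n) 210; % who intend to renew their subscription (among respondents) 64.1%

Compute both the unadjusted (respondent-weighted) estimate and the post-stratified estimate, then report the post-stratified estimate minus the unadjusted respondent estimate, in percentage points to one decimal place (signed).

-13.2 percentage points

Unadjusted (pooled respondent) estimate weights by respondent counts:
  (210/690)×19.6 + (270/690)×58.4 + (210/690)×64.1 = 48.3261%
Post-stratified estimate weights by population shares:
  0.62×19.6 + 0.25×58.4 + 0.13×64.1 = 35.085%
Difference = 35.085 − 48.3261 = -13.2411 pp.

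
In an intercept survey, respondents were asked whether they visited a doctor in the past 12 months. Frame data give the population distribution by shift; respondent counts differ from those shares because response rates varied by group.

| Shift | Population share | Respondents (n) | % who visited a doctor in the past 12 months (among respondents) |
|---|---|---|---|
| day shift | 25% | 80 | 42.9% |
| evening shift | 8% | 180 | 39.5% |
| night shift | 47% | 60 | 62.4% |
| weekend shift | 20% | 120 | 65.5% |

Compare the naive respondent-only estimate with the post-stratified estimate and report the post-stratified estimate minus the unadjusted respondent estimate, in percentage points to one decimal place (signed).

Unadjusted (pooled respondent) estimate weights by respondent counts:
  (80/440)×42.9 + (180/440)×39.5 + (60/440)×62.4 + (120/440)×65.5 = 50.3318%
Post-stratifying to population shares instead:
  0.25×42.9 + 0.08×39.5 + 0.47×62.4 + 0.2×65.5 = 56.313%
Difference = 56.313 − 50.3318 = 5.9812 pp.

+6.0 percentage points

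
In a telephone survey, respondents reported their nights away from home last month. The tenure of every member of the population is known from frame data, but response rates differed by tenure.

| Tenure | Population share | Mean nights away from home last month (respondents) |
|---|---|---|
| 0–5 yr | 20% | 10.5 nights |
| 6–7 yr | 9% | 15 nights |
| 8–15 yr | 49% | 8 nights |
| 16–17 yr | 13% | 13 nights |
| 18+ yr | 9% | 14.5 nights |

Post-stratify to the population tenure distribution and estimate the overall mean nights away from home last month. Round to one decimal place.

10.4

Each cell contributes population-share × respondent value:
  0–5 yr: 0.2 × 10.5 = 2.1
  6–7 yr: 0.09 × 15 = 1.35
  8–15 yr: 0.49 × 8 = 3.92
  16–17 yr: 0.13 × 13 = 1.69
  18+ yr: 0.09 × 14.5 = 1.305
Post-stratified estimate = 10.365 → 10.4.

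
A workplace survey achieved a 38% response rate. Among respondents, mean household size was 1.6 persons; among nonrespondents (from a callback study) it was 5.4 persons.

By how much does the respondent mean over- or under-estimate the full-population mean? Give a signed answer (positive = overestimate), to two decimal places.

Nonresponse fraction = 1 − 0.38 = 0.62.
Bias = (nonresponse fraction) × (respondent mean − nonrespondent mean)
     = 0.62 × (1.6 − 5.4) = 0.62 × -3.8 = -2.356.

-2.36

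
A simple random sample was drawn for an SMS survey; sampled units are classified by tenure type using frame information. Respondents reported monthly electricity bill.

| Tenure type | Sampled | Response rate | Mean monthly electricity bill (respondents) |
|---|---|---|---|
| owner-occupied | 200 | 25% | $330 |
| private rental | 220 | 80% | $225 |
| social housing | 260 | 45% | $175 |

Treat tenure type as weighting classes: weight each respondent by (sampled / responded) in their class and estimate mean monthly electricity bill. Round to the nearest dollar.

$237

Weighting each respondent by the inverse class response rate inflates each class back to its sampled size, so the class weight is n_sampled:
  owner-occupied: 200 × 330 = 66,000
  private rental: 220 × 225 = 49,500
  social housing: 260 × 175 = 45,500
Adjusted estimate = 161,000 / 680 = 236.765 → $237.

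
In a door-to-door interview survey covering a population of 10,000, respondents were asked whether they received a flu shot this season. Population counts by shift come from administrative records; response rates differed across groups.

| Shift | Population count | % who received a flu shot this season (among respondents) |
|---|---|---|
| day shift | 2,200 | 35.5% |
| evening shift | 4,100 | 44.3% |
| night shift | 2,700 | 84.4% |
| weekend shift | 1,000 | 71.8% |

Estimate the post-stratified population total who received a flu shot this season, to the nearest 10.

5,590

Each cell contributes its population count × the respondent rate:
  day shift: 2,200 × 35.5% = 781
  evening shift: 4,100 × 44.3% = 1816.3
  night shift: 2,700 × 84.4% = 2278.8
  weekend shift: 1,000 × 71.8% = 718
Estimated total = 5594.1 → 5,590.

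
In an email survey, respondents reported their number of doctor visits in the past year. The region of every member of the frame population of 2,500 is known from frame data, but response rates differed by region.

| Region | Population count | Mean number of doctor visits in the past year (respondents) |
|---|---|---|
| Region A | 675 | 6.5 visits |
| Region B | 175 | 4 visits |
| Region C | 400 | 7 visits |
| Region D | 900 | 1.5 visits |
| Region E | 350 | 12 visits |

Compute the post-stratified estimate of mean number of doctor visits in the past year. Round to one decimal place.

5.4

Each cell contributes population-share × respondent value:
  Region A: (675/2,500) × 6.5 = 1.755
  Region B: (175/2,500) × 4 = 0.28
  Region C: (400/2,500) × 7 = 1.12
  Region D: (900/2,500) × 1.5 = 0.54
  Region E: (350/2,500) × 12 = 1.68
Post-stratified estimate = 5.375 → 5.4.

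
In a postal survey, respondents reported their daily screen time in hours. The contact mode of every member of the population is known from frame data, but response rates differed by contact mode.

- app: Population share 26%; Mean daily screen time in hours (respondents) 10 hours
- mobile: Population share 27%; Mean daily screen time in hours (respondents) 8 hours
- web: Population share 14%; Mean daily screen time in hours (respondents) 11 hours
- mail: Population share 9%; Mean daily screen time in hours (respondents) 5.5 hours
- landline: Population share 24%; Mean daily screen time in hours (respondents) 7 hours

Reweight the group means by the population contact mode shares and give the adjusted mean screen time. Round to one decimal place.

8.5

Weight each group's respondent value by its population share:
  app: 0.26 × 10 = 2.6
  mobile: 0.27 × 8 = 2.16
  web: 0.14 × 11 = 1.54
  mail: 0.09 × 5.5 = 0.495
  landline: 0.24 × 7 = 1.68
Post-stratified estimate = 8.475 → 8.5.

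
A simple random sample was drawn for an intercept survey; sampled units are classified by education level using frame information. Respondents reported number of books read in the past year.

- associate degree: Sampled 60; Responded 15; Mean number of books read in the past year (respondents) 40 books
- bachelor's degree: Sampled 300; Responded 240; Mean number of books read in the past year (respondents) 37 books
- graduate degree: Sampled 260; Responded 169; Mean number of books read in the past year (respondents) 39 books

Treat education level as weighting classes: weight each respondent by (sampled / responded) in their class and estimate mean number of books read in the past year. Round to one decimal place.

Response rates by class: associate degree 15/60 = 25%, bachelor's degree 240/300 = 80%, graduate degree 169/260 = 65%.
With weight = n_sampled/n_responded per class, the weighted class total is n_sampled:
  associate degree: 60 × 40 = 2400
  bachelor's degree: 300 × 37 = 11,100
  graduate degree: 260 × 39 = 10,140
Adjusted estimate = 23,640 / 620 = 38.129 → 38.1.

38.1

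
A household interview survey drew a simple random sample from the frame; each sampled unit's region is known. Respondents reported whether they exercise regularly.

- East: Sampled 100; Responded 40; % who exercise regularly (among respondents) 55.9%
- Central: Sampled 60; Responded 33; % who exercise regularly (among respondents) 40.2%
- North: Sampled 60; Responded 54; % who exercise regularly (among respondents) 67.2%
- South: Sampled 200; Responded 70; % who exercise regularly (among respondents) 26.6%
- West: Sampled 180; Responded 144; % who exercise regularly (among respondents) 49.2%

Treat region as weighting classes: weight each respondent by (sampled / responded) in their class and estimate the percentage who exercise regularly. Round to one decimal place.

43.7%

Class response rates: East 40/100 = 40%, Central 33/60 = 55%, North 54/60 = 90%, South 70/200 = 35%, West 144/180 = 80%.
Weighting each respondent by the inverse class response rate inflates each class back to its sampled size, so the class weight is n_sampled:
  East: 100 × 55.9 = 5590
  Central: 60 × 40.2 = 2412
  North: 60 × 67.2 = 4032
  South: 200 × 26.6 = 5320
  West: 180 × 49.2 = 8856
Adjusted estimate = 26,210 / 600 = 43.6833 → 43.7%.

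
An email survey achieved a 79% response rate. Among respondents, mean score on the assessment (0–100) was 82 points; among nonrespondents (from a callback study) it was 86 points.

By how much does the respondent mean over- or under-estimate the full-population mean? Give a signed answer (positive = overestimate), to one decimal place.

Nonresponse fraction = 1 − 0.79 = 0.21.
Bias = (nonresponse fraction) × (respondent mean − nonrespondent mean)
     = 0.21 × (82 − 86) = 0.21 × -4 = -0.84.

-0.8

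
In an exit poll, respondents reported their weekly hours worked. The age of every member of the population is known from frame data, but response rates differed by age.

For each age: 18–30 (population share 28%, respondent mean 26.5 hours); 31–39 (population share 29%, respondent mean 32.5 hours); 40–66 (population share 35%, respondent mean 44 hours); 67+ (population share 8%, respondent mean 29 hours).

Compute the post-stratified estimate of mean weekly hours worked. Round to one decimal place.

Weight each group's respondent value by its population share:
  18–30: 0.28 × 26.5 = 7.42
  31–39: 0.29 × 32.5 = 9.425
  40–66: 0.35 × 44 = 15.4
  67+: 0.08 × 29 = 2.32
Post-stratified estimate = 34.565 → 34.6.

34.6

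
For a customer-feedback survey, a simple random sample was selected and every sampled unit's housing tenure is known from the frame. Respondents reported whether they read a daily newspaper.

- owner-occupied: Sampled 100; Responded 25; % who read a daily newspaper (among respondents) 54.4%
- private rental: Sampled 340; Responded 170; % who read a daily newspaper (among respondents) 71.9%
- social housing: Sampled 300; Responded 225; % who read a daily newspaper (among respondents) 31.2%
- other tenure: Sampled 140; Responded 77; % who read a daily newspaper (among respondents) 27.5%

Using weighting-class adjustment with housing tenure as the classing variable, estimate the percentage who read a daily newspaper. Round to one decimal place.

49.0%

Class response rates: owner-occupied 25/100 = 25%, private rental 170/340 = 50%, social housing 225/300 = 75%, other tenure 77/140 = 55%.
Inverse-response-rate weighting restores each class to its sampled count, so class totals weight by n_sampled:
  owner-occupied: 100 × 54.4 = 5440
  private rental: 340 × 71.9 = 24446
  social housing: 300 × 31.2 = 9360
  other tenure: 140 × 27.5 = 3850
Adjusted estimate = 43,096 / 880 = 48.9727 → 49.0%.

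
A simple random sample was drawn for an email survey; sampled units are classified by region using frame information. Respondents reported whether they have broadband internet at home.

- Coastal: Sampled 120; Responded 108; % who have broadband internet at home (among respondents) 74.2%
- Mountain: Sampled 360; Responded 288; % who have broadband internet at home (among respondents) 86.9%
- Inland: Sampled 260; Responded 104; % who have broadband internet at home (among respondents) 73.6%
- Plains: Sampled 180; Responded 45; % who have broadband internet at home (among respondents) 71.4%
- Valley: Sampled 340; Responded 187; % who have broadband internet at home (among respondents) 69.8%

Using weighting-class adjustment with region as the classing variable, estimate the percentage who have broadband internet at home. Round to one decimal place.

76.1%

Class response rates: Coastal 108/120 = 90%, Mountain 288/360 = 80%, Inland 104/260 = 40%, Plains 45/180 = 25%, Valley 187/340 = 55%.
Inverse-response-rate weighting restores each class to its sampled count, so class totals weight by n_sampled:
  Coastal: 120 × 74.2 = 8904
  Mountain: 360 × 86.9 = 31284
  Inland: 260 × 73.6 = 19,136
  Plains: 180 × 71.4 = 12852
  Valley: 340 × 69.8 = 23,732
Adjusted estimate = 95,908 / 1,260 = 76.1175 → 76.1%.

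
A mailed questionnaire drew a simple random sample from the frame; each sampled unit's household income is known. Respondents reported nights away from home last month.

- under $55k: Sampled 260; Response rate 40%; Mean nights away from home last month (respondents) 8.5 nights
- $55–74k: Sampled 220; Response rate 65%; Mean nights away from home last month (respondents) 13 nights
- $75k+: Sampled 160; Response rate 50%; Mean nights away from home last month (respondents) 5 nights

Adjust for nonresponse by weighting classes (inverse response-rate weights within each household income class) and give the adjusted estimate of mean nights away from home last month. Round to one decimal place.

Weighting each respondent by the inverse class response rate inflates each class back to its sampled size, so the class weight is n_sampled:
  under $55k: 260 × 8.5 = 2210
  $55–74k: 220 × 13 = 2860
  $75k+: 160 × 5 = 800
Adjusted estimate = 5870 / 640 = 9.17188 → 9.2.

9.2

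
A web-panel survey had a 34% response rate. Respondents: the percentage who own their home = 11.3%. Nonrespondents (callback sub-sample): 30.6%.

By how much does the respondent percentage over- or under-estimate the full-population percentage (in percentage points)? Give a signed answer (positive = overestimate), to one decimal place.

-12.7 percentage points

Nonresponse fraction = 1 − 0.34 = 0.66.
Bias = (nonresponse fraction) × (respondent percentage − nonrespondent percentage)
     = 0.66 × (11.3 − 30.6) = 0.66 × -19.3 = -12.738.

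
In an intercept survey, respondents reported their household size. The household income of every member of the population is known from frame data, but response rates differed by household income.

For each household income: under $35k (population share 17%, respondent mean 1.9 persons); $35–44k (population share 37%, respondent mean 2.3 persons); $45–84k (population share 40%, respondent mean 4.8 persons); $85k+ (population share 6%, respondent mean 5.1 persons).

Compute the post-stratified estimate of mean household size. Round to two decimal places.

3.40

Weight each group's respondent value by its population share:
  under $35k: 0.17 × 1.9 = 0.323
  $35–44k: 0.37 × 2.3 = 0.851
  $45–84k: 0.4 × 4.8 = 1.92
  $85k+: 0.06 × 5.1 = 0.306
Post-stratified estimate = 3.4 → 3.40.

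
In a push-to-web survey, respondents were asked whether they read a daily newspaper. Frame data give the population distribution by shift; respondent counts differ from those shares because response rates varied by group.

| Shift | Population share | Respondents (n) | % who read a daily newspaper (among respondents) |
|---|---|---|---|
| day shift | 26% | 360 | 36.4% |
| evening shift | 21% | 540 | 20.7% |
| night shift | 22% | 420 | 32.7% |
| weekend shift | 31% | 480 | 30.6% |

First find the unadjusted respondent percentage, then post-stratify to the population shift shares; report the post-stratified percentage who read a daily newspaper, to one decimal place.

Naive respondent-only estimate (weights = respondent counts):
  (360/1800)×36.4 + (540/1800)×20.7 + (420/1800)×32.7 + (480/1800)×30.6 = 29.28%
Post-stratified estimate weights by population shares:
  0.26×36.4 + 0.21×20.7 + 0.22×32.7 + 0.31×30.6 = 30.491%

30.5%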